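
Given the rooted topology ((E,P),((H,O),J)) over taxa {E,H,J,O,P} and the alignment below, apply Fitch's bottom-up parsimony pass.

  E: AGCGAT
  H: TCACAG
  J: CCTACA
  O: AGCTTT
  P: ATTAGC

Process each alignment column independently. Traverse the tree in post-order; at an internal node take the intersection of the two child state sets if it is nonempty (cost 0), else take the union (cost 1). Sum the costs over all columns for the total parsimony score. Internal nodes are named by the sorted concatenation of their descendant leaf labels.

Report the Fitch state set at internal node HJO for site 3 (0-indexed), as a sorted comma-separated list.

[col 0] EP: children E:{A}, P:{A} ∩→ {A}; cost 0
[col 0] HO: children H:{T}, O:{A} ∪→ {A,T}; cost 1
[col 0] HJO: children HO:{A,T}, J:{C} ∪→ {A,C,T}; cost 1
[col 0] EHJOP: children EP:{A}, HJO:{A,C,T} ∩→ {A}; cost 0
[col 1] EP: children E:{G}, P:{T} ∪→ {G,T}; cost 1
[col 1] HO: children H:{C}, O:{G} ∪→ {C,G}; cost 1
[col 1] HJO: children HO:{C,G}, J:{C} ∩→ {C}; cost 0
[col 1] EHJOP: children EP:{G,T}, HJO:{C} ∪→ {C,G,T}; cost 1
[col 2] EP: children E:{C}, P:{T} ∪→ {C,T}; cost 1
[col 2] HO: children H:{A}, O:{C} ∪→ {A,C}; cost 1
[col 2] HJO: children HO:{A,C}, J:{T} ∪→ {A,C,T}; cost 1
[col 2] EHJOP: children EP:{C,T}, HJO:{A,C,T} ∩→ {C,T}; cost 0
[col 3] EP: children E:{G}, P:{A} ∪→ {A,G}; cost 1
[col 3] HO: children H:{C}, O:{T} ∪→ {C,T}; cost 1
[col 3] HJO: children HO:{C,T}, J:{A} ∪→ {A,C,T}; cost 1
[col 3] EHJOP: children EP:{A,G}, HJO:{A,C,T} ∩→ {A}; cost 0
[col 4] EP: children E:{A}, P:{G} ∪→ {A,G}; cost 1
[col 4] HO: children H:{A}, O:{T} ∪→ {A,T}; cost 1
[col 4] HJO: children HO:{A,T}, J:{C} ∪→ {A,C,T}; cost 1
[col 4] EHJOP: children EP:{A,G}, HJO:{A,C,T} ∩→ {A}; cost 0
[col 5] EP: children E:{T}, P:{C} ∪→ {C,T}; cost 1
[col 5] HO: children H:{G}, O:{T} ∪→ {G,T}; cost 1
[col 5] HJO: children HO:{G,T}, J:{A} ∪→ {A,G,T}; cost 1
[col 5] EHJOP: children EP:{C,T}, HJO:{A,G,T} ∩→ {T}; cost 0
per-site changes: [2, 3, 3, 3, 3, 3]; total = 17

A,C,T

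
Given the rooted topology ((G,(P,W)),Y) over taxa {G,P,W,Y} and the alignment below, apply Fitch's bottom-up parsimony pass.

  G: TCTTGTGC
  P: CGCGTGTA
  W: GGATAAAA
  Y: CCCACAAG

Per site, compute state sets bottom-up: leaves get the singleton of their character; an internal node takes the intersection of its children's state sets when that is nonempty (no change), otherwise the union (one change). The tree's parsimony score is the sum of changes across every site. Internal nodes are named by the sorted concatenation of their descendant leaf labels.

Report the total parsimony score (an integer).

PW@0: {C} ∪ {G} = {C,G} (union, +1)
GPW@0: {T} ∪ {C,G} = {C,G,T} (union, +1)
GPWY@0: {C,G,T} ∩ {C} = {C} (intersection, +0)
PW@1: {G} ∩ {G} = {G} (intersection, +0)
GPW@1: {C} ∪ {G} = {C,G} (union, +1)
GPWY@1: {C,G} ∩ {C} = {C} (intersection, +0)
PW@2: {C} ∪ {A} = {A,C} (union, +1)
GPW@2: {T} ∪ {A,C} = {A,C,T} (union, +1)
GPWY@2: {A,C,T} ∩ {C} = {C} (intersection, +0)
PW@3: {G} ∪ {T} = {G,T} (union, +1)
GPW@3: {T} ∩ {G,T} = {T} (intersection, +0)
GPWY@3: {T} ∪ {A} = {A,T} (union, +1)
PW@4: {T} ∪ {A} = {A,T} (union, +1)
GPW@4: {G} ∪ {A,T} = {A,G,T} (union, +1)
GPWY@4: {A,G,T} ∪ {C} = {A,C,G,T} (union, +1)
PW@5: {G} ∪ {A} = {A,G} (union, +1)
GPW@5: {T} ∪ {A,G} = {A,G,T} (union, +1)
GPWY@5: {A,G,T} ∩ {A} = {A} (intersection, +0)
PW@6: {T} ∪ {A} = {A,T} (union, +1)
GPW@6: {G} ∪ {A,T} = {A,G,T} (union, +1)
GPWY@6: {A,G,T} ∩ {A} = {A} (intersection, +0)
PW@7: {A} ∩ {A} = {A} (intersection, +0)
GPW@7: {C} ∪ {A} = {A,C} (union, +1)
GPWY@7: {A,C} ∪ {G} = {A,C,G} (union, +1)
per-site changes: [2, 1, 2, 2, 3, 2, 2, 2]; total = 16

16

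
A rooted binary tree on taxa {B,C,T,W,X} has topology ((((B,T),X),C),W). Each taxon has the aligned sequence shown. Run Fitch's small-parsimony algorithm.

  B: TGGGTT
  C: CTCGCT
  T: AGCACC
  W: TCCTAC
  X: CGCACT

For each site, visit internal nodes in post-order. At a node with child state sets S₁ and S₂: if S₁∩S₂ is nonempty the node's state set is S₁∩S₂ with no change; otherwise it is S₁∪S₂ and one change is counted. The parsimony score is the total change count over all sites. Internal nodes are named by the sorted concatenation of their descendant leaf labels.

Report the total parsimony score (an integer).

13

site 0, node BT: B={T} ∪ T={A} → {A,T} (+1)
site 0, node BTX: BT={A,T} ∪ X={C} → {A,C,T} (+1)
site 0, node BCTX: BTX={A,C,T} ∩ C={C} → {C} (+0)
site 0, node BCTWX: BCTX={C} ∪ W={T} → {C,T} (+1)
site 1, node BT: B={G} ∩ T={G} → {G} (+0)
site 1, node BTX: BT={G} ∩ X={G} → {G} (+0)
site 1, node BCTX: BTX={G} ∪ C={T} → {G,T} (+1)
site 1, node BCTWX: BCTX={G,T} ∪ W={C} → {C,G,T} (+1)
site 2, node BT: B={G} ∪ T={C} → {C,G} (+1)
site 2, node BTX: BT={C,G} ∩ X={C} → {C} (+0)
site 2, node BCTX: BTX={C} ∩ C={C} → {C} (+0)
site 2, node BCTWX: BCTX={C} ∩ W={C} → {C} (+0)
site 3, node BT: B={G} ∪ T={A} → {A,G} (+1)
site 3, node BTX: BT={A,G} ∩ X={A} → {A} (+0)
site 3, node BCTX: BTX={A} ∪ C={G} → {A,G} (+1)
site 3, node BCTWX: BCTX={A,G} ∪ W={T} → {A,G,T} (+1)
site 4, node BT: B={T} ∪ T={C} → {C,T} (+1)
site 4, node BTX: BT={C,T} ∩ X={C} → {C} (+0)
site 4, node BCTX: BTX={C} ∩ C={C} → {C} (+0)
site 4, node BCTWX: BCTX={C} ∪ W={A} → {A,C} (+1)
site 5, node BT: B={T} ∪ T={C} → {C,T} (+1)
site 5, node BTX: BT={C,T} ∩ X={T} → {T} (+0)
site 5, node BCTX: BTX={T} ∩ C={T} → {T} (+0)
site 5, node BCTWX: BCTX={T} ∪ W={C} → {C,T} (+1)
per-site changes: [3, 2, 1, 3, 2, 2]; total = 13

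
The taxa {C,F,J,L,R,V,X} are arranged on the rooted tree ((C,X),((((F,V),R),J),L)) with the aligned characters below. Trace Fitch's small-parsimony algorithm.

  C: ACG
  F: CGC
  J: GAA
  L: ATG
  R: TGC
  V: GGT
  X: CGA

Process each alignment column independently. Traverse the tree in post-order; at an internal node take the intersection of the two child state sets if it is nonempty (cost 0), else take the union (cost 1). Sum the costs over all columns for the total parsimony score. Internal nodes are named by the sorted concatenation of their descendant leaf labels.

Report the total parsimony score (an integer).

site 0, node CX: C={A} ∪ X={C} → {A,C} (+1)
site 0, node FV: F={C} ∪ V={G} → {C,G} (+1)
site 0, node FRV: FV={C,G} ∪ R={T} → {C,G,T} (+1)
site 0, node FJRV: FRV={C,G,T} ∩ J={G} → {G} (+0)
site 0, node FJLRV: FJRV={G} ∪ L={A} → {A,G} (+1)
site 0, node CFJLRVX: CX={A,C} ∩ FJLRV={A,G} → {A} (+0)
site 1, node CX: C={C} ∪ X={G} → {C,G} (+1)
site 1, node FV: F={G} ∩ V={G} → {G} (+0)
site 1, node FRV: FV={G} ∩ R={G} → {G} (+0)
site 1, node FJRV: FRV={G} ∪ J={A} → {A,G} (+1)
site 1, node FJLRV: FJRV={A,G} ∪ L={T} → {A,G,T} (+1)
site 1, node CFJLRVX: CX={C,G} ∩ FJLRV={A,G,T} → {G} (+0)
site 2, node CX: C={G} ∪ X={A} → {A,G} (+1)
site 2, node FV: F={C} ∪ V={T} → {C,T} (+1)
site 2, node FRV: FV={C,T} ∩ R={C} → {C} (+0)
site 2, node FJRV: FRV={C} ∪ J={A} → {A,C} (+1)
site 2, node FJLRV: FJRV={A,C} ∪ L={G} → {A,C,G} (+1)
site 2, node CFJLRVX: CX={A,G} ∩ FJLRV={A,C,G} → {A,G} (+0)
per-site changes: [4, 3, 4]; total = 11

11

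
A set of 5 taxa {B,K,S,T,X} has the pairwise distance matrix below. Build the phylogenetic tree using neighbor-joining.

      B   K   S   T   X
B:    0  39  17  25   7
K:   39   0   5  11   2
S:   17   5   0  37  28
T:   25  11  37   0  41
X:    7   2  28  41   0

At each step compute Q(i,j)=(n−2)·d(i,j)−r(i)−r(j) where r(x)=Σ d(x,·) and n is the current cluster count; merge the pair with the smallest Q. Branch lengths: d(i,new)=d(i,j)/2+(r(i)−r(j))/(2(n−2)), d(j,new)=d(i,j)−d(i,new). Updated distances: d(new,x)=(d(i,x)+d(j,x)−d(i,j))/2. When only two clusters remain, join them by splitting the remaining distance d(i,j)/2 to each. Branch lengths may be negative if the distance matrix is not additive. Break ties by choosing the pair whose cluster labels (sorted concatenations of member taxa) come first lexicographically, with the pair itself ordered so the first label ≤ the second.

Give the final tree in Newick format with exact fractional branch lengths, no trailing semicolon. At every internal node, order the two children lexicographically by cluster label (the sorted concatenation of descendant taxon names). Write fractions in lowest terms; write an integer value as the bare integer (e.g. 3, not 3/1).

iteration 1: select B,X (d=7, Q=-145); attach at lengths (31/6, 11/6); label the merged cluster BX
  updated: d(BX,K)=17, d(BX,S)=19, d(BX,T)=59/2
iteration 2: select BX,S (d=19, Q=-177/2); attach at lengths (85/8, 67/8); label the merged cluster BSX
  updated: d(BSX,K)=3/2, d(BSX,T)=95/4
iteration 3: select BSX,K (d=3/2, Q=-145/4); attach at lengths (57/8, -45/8); label the merged cluster BKSX
  updated: d(BKSX,T)=133/8
iteration 4: select BKSX,T (d=133/8); attach at lengths (133/16, 133/16); label the merged cluster BKSTX
final tree: ((((B:31/6,X:11/6):85/8,S:67/8):57/8,K:-45/8):133/16,T:133/16)
total length: 353/8

((((B:31/6,X:11/6):85/8,S:67/8):57/8,K:-45/8):133/16,T:133/16)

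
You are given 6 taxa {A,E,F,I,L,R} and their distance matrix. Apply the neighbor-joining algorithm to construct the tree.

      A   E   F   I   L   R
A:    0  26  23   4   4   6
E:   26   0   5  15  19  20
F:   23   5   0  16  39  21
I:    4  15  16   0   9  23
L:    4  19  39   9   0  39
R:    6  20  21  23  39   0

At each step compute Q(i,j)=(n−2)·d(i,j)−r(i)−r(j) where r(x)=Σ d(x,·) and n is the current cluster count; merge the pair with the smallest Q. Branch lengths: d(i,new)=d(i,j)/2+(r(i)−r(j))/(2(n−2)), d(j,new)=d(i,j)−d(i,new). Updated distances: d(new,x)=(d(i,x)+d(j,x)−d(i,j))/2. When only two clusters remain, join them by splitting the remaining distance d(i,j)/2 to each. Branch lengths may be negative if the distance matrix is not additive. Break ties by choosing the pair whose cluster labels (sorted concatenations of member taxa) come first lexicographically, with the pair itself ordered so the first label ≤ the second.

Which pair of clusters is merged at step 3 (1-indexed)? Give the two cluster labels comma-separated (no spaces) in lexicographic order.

1. join E+F (d=5, Q=-169) ⇒ EF; edges |E|=1/8, |F|=39/8
  updated: d(A,EF)=22, d(EF,I)=13, d(EF,L)=53/2, d(EF,R)=18
2. join EF+R (d=18, Q=-223/2) ⇒ EFR; edges |EF|=95/12, |R|=121/12
  updated: d(A,EFR)=5, d(EFR,I)=9, d(EFR,L)=95/4
3. join A+L (d=4, Q=-167/4) ⇒ AL; edges |A|=-63/16, |L|=127/16
  updated: d(AL,EFR)=99/8, d(AL,I)=9/2
4. join AL+EFR (d=99/8, Q=-207/8) ⇒ AEFLR; edges |AL|=63/16, |EFR|=135/16
  updated: d(AEFLR,I)=9/16
5. join AEFLR+I (d=9/16) ⇒ AEFILR; edges |AEFLR|=9/32, |I|=9/32
final tree: (((A:-63/16,L:127/16):63/16,((E:1/8,F:39/8):95/12,R:121/12):135/16):9/32,I:9/32)
total length: 639/16

A,L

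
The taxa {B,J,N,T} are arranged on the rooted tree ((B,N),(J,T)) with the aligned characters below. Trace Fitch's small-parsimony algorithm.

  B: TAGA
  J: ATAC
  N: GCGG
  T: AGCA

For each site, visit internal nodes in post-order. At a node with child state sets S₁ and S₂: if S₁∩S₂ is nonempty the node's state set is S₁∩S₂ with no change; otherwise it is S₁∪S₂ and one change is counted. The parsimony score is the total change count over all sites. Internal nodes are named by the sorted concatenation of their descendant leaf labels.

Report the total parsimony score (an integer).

BN@0: {T} ∪ {G} = {G,T} (union, +1)
JT@0: {A} ∩ {A} = {A} (intersection, +0)
BJNT@0: {G,T} ∪ {A} = {A,G,T} (union, +1)
BN@1: {A} ∪ {C} = {A,C} (union, +1)
JT@1: {T} ∪ {G} = {G,T} (union, +1)
BJNT@1: {A,C} ∪ {G,T} = {A,C,G,T} (union, +1)
BN@2: {G} ∩ {G} = {G} (intersection, +0)
JT@2: {A} ∪ {C} = {A,C} (union, +1)
BJNT@2: {G} ∪ {A,C} = {A,C,G} (union, +1)
BN@3: {A} ∪ {G} = {A,G} (union, +1)
JT@3: {C} ∪ {A} = {A,C} (union, +1)
BJNT@3: {A,G} ∩ {A,C} = {A} (intersection, +0)
per-site changes: [2, 3, 2, 2]; total = 9

9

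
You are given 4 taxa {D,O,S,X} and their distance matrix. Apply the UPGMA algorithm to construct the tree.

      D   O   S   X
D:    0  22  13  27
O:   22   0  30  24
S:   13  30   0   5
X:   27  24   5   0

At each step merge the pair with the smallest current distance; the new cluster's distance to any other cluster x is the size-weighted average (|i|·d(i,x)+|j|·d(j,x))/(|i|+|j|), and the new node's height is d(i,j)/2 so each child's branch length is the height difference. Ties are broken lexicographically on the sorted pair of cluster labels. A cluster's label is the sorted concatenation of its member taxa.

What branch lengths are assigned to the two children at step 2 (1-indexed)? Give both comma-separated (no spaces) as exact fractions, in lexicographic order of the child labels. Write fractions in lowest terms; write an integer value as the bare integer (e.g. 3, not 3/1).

step 1: merge (S,X) at d=5; branch lengths S→5/2, X→5/2; new cluster SX
  updated: d(D,SX)=20, d(O,SX)=27
step 2: merge (D,SX) at d=20; branch lengths D→10, SX→15/2; new cluster DSX
  updated: d(DSX,O)=76/3
step 3: merge (DSX,O) at d=76/3; branch lengths DSX→8/3, O→38/3; new cluster DOSX
final tree: ((D:10,(S:5/2,X:5/2):15/2):8/3,O:38/3)
total length: 227/6

10,15/2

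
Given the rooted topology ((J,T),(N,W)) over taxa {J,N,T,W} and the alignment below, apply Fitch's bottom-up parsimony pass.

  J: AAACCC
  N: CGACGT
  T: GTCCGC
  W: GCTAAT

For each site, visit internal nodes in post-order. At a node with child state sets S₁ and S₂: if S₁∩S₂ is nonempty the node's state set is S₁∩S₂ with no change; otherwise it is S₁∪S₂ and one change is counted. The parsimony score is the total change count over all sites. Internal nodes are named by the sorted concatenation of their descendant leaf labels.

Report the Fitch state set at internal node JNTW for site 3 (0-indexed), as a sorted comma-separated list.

C

JT@0: {A} ∪ {G} = {A,G} (union, +1)
NW@0: {C} ∪ {G} = {C,G} (union, +1)
JNTW@0: {A,G} ∩ {C,G} = {G} (intersection, +0)
JT@1: {A} ∪ {T} = {A,T} (union, +1)
NW@1: {G} ∪ {C} = {C,G} (union, +1)
JNTW@1: {A,T} ∪ {C,G} = {A,C,G,T} (union, +1)
JT@2: {A} ∪ {C} = {A,C} (union, +1)
NW@2: {A} ∪ {T} = {A,T} (union, +1)
JNTW@2: {A,C} ∩ {A,T} = {A} (intersection, +0)
JT@3: {C} ∩ {C} = {C} (intersection, +0)
NW@3: {C} ∪ {A} = {A,C} (union, +1)
JNTW@3: {C} ∩ {A,C} = {C} (intersection, +0)
JT@4: {C} ∪ {G} = {C,G} (union, +1)
NW@4: {G} ∪ {A} = {A,G} (union, +1)
JNTW@4: {C,G} ∩ {A,G} = {G} (intersection, +0)
JT@5: {C} ∩ {C} = {C} (intersection, +0)
NW@5: {T} ∩ {T} = {T} (intersection, +0)
JNTW@5: {C} ∪ {T} = {C,T} (union, +1)
per-site changes: [2, 3, 2, 1, 2, 1]; total = 11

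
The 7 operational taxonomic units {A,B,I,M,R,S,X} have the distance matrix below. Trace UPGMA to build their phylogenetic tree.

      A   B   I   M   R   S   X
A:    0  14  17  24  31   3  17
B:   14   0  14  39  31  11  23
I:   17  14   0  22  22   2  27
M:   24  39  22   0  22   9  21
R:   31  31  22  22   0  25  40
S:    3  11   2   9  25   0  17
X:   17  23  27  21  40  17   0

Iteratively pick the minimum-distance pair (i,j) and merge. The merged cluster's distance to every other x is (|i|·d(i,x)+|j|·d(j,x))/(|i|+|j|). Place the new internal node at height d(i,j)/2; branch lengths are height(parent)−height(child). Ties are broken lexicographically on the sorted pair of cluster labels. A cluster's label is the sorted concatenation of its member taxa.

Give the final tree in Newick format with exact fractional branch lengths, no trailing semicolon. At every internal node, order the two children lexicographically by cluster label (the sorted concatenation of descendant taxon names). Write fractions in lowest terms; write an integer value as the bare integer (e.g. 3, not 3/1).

step 1: merge (I,S) at d=2; branch lengths I→1, S→1; new cluster IS
  updated: d(A,IS)=10, d(B,IS)=25/2, d(IS,M)=31/2, d(IS,R)=47/2, d(IS,X)=22
step 2: merge (A,IS) at d=10; branch lengths A→5, IS→4; new cluster AIS
  updated: d(AIS,B)=13, d(AIS,M)=55/3, d(AIS,R)=26, d(AIS,X)=61/3
step 3: merge (AIS,B) at d=13; branch lengths AIS→3/2, B→13/2; new cluster ABIS
  updated: d(ABIS,M)=47/2, d(ABIS,R)=109/4, d(ABIS,X)=21
step 4: merge (ABIS,X) at d=21; branch lengths ABIS→4, X→21/2; new cluster ABISX
  updated: d(ABISX,M)=23, d(ABISX,R)=149/5
step 5: merge (M,R) at d=22; branch lengths M→11, R→11; new cluster MR
  updated: d(ABISX,MR)=132/5
step 6: merge (ABISX,MR) at d=132/5; branch lengths ABISX→27/10, MR→11/5; new cluster ABIMRSX
final tree: ((((A:5,(I:1,S:1):4):3/2,B:13/2):4,X:21/2):27/10,(M:11,R:11):11/5)
total length: 302/5

((((A:5,(I:1,S:1):4):3/2,B:13/2):4,X:21/2):27/10,(M:11,R:11):11/5)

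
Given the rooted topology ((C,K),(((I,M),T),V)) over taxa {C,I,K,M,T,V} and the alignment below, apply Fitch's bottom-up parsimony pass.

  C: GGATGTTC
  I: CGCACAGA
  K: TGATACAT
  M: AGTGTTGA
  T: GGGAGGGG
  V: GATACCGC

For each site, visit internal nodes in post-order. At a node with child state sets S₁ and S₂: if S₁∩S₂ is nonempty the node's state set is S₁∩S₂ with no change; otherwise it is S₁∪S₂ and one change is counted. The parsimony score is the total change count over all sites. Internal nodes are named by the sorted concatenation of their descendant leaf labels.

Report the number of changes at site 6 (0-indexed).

CK@0: {G} ∪ {T} = {G,T} (union, +1)
IM@0: {C} ∪ {A} = {A,C} (union, +1)
IMT@0: {A,C} ∪ {G} = {A,C,G} (union, +1)
IMTV@0: {A,C,G} ∩ {G} = {G} (intersection, +0)
CIKMTV@0: {G,T} ∩ {G} = {G} (intersection, +0)
CK@1: {G} ∩ {G} = {G} (intersection, +0)
IM@1: {G} ∩ {G} = {G} (intersection, +0)
IMT@1: {G} ∩ {G} = {G} (intersection, +0)
IMTV@1: {G} ∪ {A} = {A,G} (union, +1)
CIKMTV@1: {G} ∩ {A,G} = {G} (intersection, +0)
CK@2: {A} ∩ {A} = {A} (intersection, +0)
IM@2: {C} ∪ {T} = {C,T} (union, +1)
IMT@2: {C,T} ∪ {G} = {C,G,T} (union, +1)
IMTV@2: {C,G,T} ∩ {T} = {T} (intersection, +0)
CIKMTV@2: {A} ∪ {T} = {A,T} (union, +1)
CK@3: {T} ∩ {T} = {T} (intersection, +0)
IM@3: {A} ∪ {G} = {A,G} (union, +1)
IMT@3: {A,G} ∩ {A} = {A} (intersection, +0)
IMTV@3: {A} ∩ {A} = {A} (intersection, +0)
CIKMTV@3: {T} ∪ {A} = {A,T} (union, +1)
CK@4: {G} ∪ {A} = {A,G} (union, +1)
IM@4: {C} ∪ {T} = {C,T} (union, +1)
IMT@4: {C,T} ∪ {G} = {C,G,T} (union, +1)
IMTV@4: {C,G,T} ∩ {C} = {C} (intersection, +0)
CIKMTV@4: {A,G} ∪ {C} = {A,C,G} (union, +1)
CK@5: {T} ∪ {C} = {C,T} (union, +1)
IM@5: {A} ∪ {T} = {A,T} (union, +1)
IMT@5: {A,T} ∪ {G} = {A,G,T} (union, +1)
IMTV@5: {A,G,T} ∪ {C} = {A,C,G,T} (union, +1)
CIKMTV@5: {C,T} ∩ {A,C,G,T} = {C,T} (intersection, +0)
CK@6: {T} ∪ {A} = {A,T} (union, +1)
IM@6: {G} ∩ {G} = {G} (intersection, +0)
IMT@6: {G} ∩ {G} = {G} (intersection, +0)
IMTV@6: {G} ∩ {G} = {G} (intersection, +0)
CIKMTV@6: {A,T} ∪ {G} = {A,G,T} (union, +1)
CK@7: {C} ∪ {T} = {C,T} (union, +1)
IM@7: {A} ∩ {A} = {A} (intersection, +0)
IMT@7: {A} ∪ {G} = {A,G} (union, +1)
IMTV@7: {A,G} ∪ {C} = {A,C,G} (union, +1)
CIKMTV@7: {C,T} ∩ {A,C,G} = {C} (intersection, +0)
per-site changes: [3, 1, 3, 2, 4, 4, 2, 3]; total = 22

2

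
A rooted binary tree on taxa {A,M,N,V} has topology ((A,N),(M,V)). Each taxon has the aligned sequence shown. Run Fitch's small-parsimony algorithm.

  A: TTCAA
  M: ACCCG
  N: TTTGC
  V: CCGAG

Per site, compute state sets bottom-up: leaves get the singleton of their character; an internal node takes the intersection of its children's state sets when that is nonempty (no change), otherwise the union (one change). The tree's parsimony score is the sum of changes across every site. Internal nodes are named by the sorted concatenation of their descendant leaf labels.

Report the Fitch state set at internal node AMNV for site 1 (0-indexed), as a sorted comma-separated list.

site 0, node AN: A={T} ∩ N={T} → {T} (+0)
site 0, node MV: M={A} ∪ V={C} → {A,C} (+1)
site 0, node AMNV: AN={T} ∪ MV={A,C} → {A,C,T} (+1)
site 1, node AN: A={T} ∩ N={T} → {T} (+0)
site 1, node MV: M={C} ∩ V={C} → {C} (+0)
site 1, node AMNV: AN={T} ∪ MV={C} → {C,T} (+1)
site 2, node AN: A={C} ∪ N={T} → {C,T} (+1)
site 2, node MV: M={C} ∪ V={G} → {C,G} (+1)
site 2, node AMNV: AN={C,T} ∩ MV={C,G} → {C} (+0)
site 3, node AN: A={A} ∪ N={G} → {A,G} (+1)
site 3, node MV: M={C} ∪ V={A} → {A,C} (+1)
site 3, node AMNV: AN={A,G} ∩ MV={A,C} → {A} (+0)
site 4, node AN: A={A} ∪ N={C} → {A,C} (+1)
site 4, node MV: M={G} ∩ V={G} → {G} (+0)
site 4, node AMNV: AN={A,C} ∪ MV={G} → {A,C,G} (+1)
per-site changes: [2, 1, 2, 2, 2]; total = 9

C,T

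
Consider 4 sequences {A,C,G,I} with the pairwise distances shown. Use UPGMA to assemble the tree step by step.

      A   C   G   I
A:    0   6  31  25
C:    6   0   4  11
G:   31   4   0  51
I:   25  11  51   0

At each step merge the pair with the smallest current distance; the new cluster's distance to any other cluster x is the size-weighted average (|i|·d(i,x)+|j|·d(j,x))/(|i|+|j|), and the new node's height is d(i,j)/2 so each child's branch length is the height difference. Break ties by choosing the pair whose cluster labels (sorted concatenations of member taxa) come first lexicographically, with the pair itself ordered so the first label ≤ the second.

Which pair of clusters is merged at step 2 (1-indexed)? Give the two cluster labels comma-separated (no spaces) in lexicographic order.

A,CG

iteration 1: select C,G (d=4); attach at lengths (2, 2); label the merged cluster CG
  updated: d(A,CG)=37/2, d(CG,I)=31
iteration 2: select A,CG (d=37/2); attach at lengths (37/4, 29/4); label the merged cluster ACG
  updated: d(ACG,I)=29
iteration 3: select ACG,I (d=29); attach at lengths (21/4, 29/2); label the merged cluster ACGI
final tree: ((A:37/4,(C:2,G:2):29/4):21/4,I:29/2)
total length: 161/4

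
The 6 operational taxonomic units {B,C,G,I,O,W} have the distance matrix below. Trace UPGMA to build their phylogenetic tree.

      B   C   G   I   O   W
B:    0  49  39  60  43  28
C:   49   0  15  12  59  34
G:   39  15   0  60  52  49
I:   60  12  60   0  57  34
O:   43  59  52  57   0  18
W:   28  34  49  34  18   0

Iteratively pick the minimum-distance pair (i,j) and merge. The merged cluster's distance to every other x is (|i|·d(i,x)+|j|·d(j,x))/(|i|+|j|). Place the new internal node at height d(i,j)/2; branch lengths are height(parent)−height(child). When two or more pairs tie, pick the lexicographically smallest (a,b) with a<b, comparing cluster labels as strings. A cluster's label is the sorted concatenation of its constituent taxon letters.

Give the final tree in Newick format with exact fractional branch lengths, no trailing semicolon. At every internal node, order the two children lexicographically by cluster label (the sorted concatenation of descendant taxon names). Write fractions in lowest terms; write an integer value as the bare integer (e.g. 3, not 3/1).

iteration 1: select C,I (d=12); attach at lengths (6, 6); label the merged cluster CI
  updated: d(B,CI)=109/2, d(CI,G)=75/2, d(CI,O)=58, d(CI,W)=34
iteration 2: select O,W (d=18); attach at lengths (9, 9); label the merged cluster OW
  updated: d(B,OW)=71/2, d(CI,OW)=46, d(G,OW)=101/2
iteration 3: select B,OW (d=71/2); attach at lengths (71/4, 35/4); label the merged cluster BOW
  updated: d(BOW,CI)=293/6, d(BOW,G)=140/3
iteration 4: select CI,G (d=75/2); attach at lengths (51/4, 75/4); label the merged cluster CGI
  updated: d(BOW,CGI)=433/9
iteration 5: select BOW,CGI (d=433/9); attach at lengths (227/36, 191/36); label the merged cluster BCGIOW
final tree: ((B:71/4,(O:9,W:9):35/4):227/36,((C:6,I:6):51/4,G:75/4):191/36)
total length: 1793/18

((B:71/4,(O:9,W:9):35/4):227/36,((C:6,I:6):51/4,G:75/4):191/36)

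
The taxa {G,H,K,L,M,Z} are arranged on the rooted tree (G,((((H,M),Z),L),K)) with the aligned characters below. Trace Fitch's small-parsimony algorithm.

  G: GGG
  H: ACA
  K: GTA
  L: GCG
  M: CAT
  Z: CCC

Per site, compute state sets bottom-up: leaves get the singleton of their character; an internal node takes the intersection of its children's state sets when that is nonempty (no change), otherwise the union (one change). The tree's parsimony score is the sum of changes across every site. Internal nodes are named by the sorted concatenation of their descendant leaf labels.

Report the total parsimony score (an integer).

[col 0] HM: children H:{A}, M:{C} ∪→ {A,C}; cost 1
[col 0] HMZ: children HM:{A,C}, Z:{C} ∩→ {C}; cost 0
[col 0] HLMZ: children HMZ:{C}, L:{G} ∪→ {C,G}; cost 1
[col 0] HKLMZ: children HLMZ:{C,G}, K:{G} ∩→ {G}; cost 0
[col 0] GHKLMZ: children G:{G}, HKLMZ:{G} ∩→ {G}; cost 0
[col 1] HM: children H:{C}, M:{A} ∪→ {A,C}; cost 1
[col 1] HMZ: children HM:{A,C}, Z:{C} ∩→ {C}; cost 0
[col 1] HLMZ: children HMZ:{C}, L:{C} ∩→ {C}; cost 0
[col 1] HKLMZ: children HLMZ:{C}, K:{T} ∪→ {C,T}; cost 1
[col 1] GHKLMZ: children G:{G}, HKLMZ:{C,T} ∪→ {C,G,T}; cost 1
[col 2] HM: children H:{A}, M:{T} ∪→ {A,T}; cost 1
[col 2] HMZ: children HM:{A,T}, Z:{C} ∪→ {A,C,T}; cost 1
[col 2] HLMZ: children HMZ:{A,C,T}, L:{G} ∪→ {A,C,G,T}; cost 1
[col 2] HKLMZ: children HLMZ:{A,C,G,T}, K:{A} ∩→ {A}; cost 0
[col 2] GHKLMZ: children G:{G}, HKLMZ:{A} ∪→ {A,G}; cost 1
per-site changes: [2, 3, 4]; total = 9

9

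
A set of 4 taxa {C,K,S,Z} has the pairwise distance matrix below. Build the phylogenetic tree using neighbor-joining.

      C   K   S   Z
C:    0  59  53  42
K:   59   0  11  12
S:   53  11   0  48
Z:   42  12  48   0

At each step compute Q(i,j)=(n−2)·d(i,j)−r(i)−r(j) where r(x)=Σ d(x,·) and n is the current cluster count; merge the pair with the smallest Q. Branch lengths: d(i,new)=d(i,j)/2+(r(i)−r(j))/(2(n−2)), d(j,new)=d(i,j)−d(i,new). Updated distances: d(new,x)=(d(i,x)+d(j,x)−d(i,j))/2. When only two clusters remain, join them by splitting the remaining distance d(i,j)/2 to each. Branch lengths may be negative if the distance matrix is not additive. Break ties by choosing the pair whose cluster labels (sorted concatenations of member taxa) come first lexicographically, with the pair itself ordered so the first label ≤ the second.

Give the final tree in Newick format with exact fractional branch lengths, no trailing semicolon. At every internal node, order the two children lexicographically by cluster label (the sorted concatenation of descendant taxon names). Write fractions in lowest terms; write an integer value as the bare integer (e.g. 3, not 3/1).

iteration 1: select C,Z (d=42, Q=-172); attach at lengths (34, 8); label the merged cluster CZ
  updated: d(CZ,K)=29/2, d(CZ,S)=59/2
iteration 2: select CZ,K (d=29/2, Q=-55); attach at lengths (33/2, -2); label the merged cluster CKZ
  updated: d(CKZ,S)=13
iteration 3: select CKZ,S (d=13); attach at lengths (13/2, 13/2); label the merged cluster CKSZ
final tree: (((C:34,Z:8):33/2,K:-2):13/2,S:13/2)
total length: 139/2

(((C:34,Z:8):33/2,K:-2):13/2,S:13/2)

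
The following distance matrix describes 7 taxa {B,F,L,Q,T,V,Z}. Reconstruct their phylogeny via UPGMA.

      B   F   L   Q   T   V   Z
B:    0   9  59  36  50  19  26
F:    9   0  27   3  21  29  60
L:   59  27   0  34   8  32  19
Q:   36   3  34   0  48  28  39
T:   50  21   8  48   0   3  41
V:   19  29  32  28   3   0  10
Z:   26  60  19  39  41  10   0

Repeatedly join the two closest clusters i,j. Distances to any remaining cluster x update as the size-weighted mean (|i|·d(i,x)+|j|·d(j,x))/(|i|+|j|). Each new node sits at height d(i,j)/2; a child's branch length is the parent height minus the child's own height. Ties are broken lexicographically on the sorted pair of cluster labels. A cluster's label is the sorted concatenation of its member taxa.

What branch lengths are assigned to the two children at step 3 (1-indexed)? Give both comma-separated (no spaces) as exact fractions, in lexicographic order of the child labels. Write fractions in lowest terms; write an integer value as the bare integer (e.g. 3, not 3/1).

19/2,19/2

step 1: merge (F,Q) at d=3; branch lengths F→3/2, Q→3/2; new cluster FQ
  updated: d(B,FQ)=45/2, d(FQ,L)=61/2, d(FQ,T)=69/2, d(FQ,V)=57/2, d(FQ,Z)=99/2
step 2: merge (T,V) at d=3; branch lengths T→3/2, V→3/2; new cluster TV
  updated: d(B,TV)=69/2, d(FQ,TV)=63/2, d(L,TV)=20, d(TV,Z)=51/2
step 3: merge (L,Z) at d=19; branch lengths L→19/2, Z→19/2; new cluster LZ
  updated: d(B,LZ)=85/2, d(FQ,LZ)=40, d(LZ,TV)=91/4
step 4: merge (B,FQ) at d=45/2; branch lengths B→45/4, FQ→39/4; new cluster BFQ
  updated: d(BFQ,LZ)=245/6, d(BFQ,TV)=65/2
step 5: merge (LZ,TV) at d=91/4; branch lengths LZ→15/8, TV→79/8; new cluster LTVZ
  updated: d(BFQ,LTVZ)=110/3
step 6: merge (BFQ,LTVZ) at d=110/3; branch lengths BFQ→85/12, LTVZ→167/24; new cluster BFLQTVZ
final tree: ((B:45/4,(F:3/2,Q:3/2):39/4):85/12,((L:19/2,Z:19/2):15/8,(T:3/2,V:3/2):79/8):167/24)
total length: 1723/24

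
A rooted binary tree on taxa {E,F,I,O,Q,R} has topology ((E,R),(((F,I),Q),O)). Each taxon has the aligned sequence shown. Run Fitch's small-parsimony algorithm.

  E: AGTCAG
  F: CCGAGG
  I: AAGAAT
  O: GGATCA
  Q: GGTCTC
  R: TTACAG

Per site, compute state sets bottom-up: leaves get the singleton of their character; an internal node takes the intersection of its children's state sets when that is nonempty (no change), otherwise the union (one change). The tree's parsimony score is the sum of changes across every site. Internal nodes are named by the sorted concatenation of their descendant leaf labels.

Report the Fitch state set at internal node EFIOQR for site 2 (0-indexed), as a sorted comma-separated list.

ER@0: {A} ∪ {T} = {A,T} (union, +1)
FI@0: {C} ∪ {A} = {A,C} (union, +1)
FIQ@0: {A,C} ∪ {G} = {A,C,G} (union, +1)
FIOQ@0: {A,C,G} ∩ {G} = {G} (intersection, +0)
EFIOQR@0: {A,T} ∪ {G} = {A,G,T} (union, +1)
ER@1: {G} ∪ {T} = {G,T} (union, +1)
FI@1: {C} ∪ {A} = {A,C} (union, +1)
FIQ@1: {A,C} ∪ {G} = {A,C,G} (union, +1)
FIOQ@1: {A,C,G} ∩ {G} = {G} (intersection, +0)
EFIOQR@1: {G,T} ∩ {G} = {G} (intersection, +0)
ER@2: {T} ∪ {A} = {A,T} (union, +1)
FI@2: {G} ∩ {G} = {G} (intersection, +0)
FIQ@2: {G} ∪ {T} = {G,T} (union, +1)
FIOQ@2: {G,T} ∪ {A} = {A,G,T} (union, +1)
EFIOQR@2: {A,T} ∩ {A,G,T} = {A,T} (intersection, +0)
ER@3: {C} ∩ {C} = {C} (intersection, +0)
FI@3: {A} ∩ {A} = {A} (intersection, +0)
FIQ@3: {A} ∪ {C} = {A,C} (union, +1)
FIOQ@3: {A,C} ∪ {T} = {A,C,T} (union, +1)
EFIOQR@3: {C} ∩ {A,C,T} = {C} (intersection, +0)
ER@4: {A} ∩ {A} = {A} (intersection, +0)
FI@4: {G} ∪ {A} = {A,G} (union, +1)
FIQ@4: {A,G} ∪ {T} = {A,G,T} (union, +1)
FIOQ@4: {A,G,T} ∪ {C} = {A,C,G,T} (union, +1)
EFIOQR@4: {A} ∩ {A,C,G,T} = {A} (intersection, +0)
ER@5: {G} ∩ {G} = {G} (intersection, +0)
FI@5: {G} ∪ {T} = {G,T} (union, +1)
FIQ@5: {G,T} ∪ {C} = {C,G,T} (union, +1)
FIOQ@5: {C,G,T} ∪ {A} = {A,C,G,T} (union, +1)
EFIOQR@5: {G} ∩ {A,C,G,T} = {G} (intersection, +0)
per-site changes: [4, 3, 3, 2, 3, 3]; total = 18

A,T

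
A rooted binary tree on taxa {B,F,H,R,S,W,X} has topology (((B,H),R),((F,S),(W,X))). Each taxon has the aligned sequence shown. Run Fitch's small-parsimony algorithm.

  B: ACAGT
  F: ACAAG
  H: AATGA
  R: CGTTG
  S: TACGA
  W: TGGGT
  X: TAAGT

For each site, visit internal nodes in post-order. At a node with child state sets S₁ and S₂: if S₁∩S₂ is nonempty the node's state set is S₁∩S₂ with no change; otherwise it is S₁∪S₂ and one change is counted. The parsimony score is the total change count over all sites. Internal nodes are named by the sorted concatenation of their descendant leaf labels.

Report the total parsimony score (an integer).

[col 0] BH: children B:{A}, H:{A} ∩→ {A}; cost 0
[col 0] BHR: children BH:{A}, R:{C} ∪→ {A,C}; cost 1
[col 0] FS: children F:{A}, S:{T} ∪→ {A,T}; cost 1
[col 0] WX: children W:{T}, X:{T} ∩→ {T}; cost 0
[col 0] FSWX: children FS:{A,T}, WX:{T} ∩→ {T}; cost 0
[col 0] BFHRSWX: children BHR:{A,C}, FSWX:{T} ∪→ {A,C,T}; cost 1
[col 1] BH: children B:{C}, H:{A} ∪→ {A,C}; cost 1
[col 1] BHR: children BH:{A,C}, R:{G} ∪→ {A,C,G}; cost 1
[col 1] FS: children F:{C}, S:{A} ∪→ {A,C}; cost 1
[col 1] WX: children W:{G}, X:{A} ∪→ {A,G}; cost 1
[col 1] FSWX: children FS:{A,C}, WX:{A,G} ∩→ {A}; cost 0
[col 1] BFHRSWX: children BHR:{A,C,G}, FSWX:{A} ∩→ {A}; cost 0
[col 2] BH: children B:{A}, H:{T} ∪→ {A,T}; cost 1
[col 2] BHR: children BH:{A,T}, R:{T} ∩→ {T}; cost 0
[col 2] FS: children F:{A}, S:{C} ∪→ {A,C}; cost 1
[col 2] WX: children W:{G}, X:{A} ∪→ {A,G}; cost 1
[col 2] FSWX: children FS:{A,C}, WX:{A,G} ∩→ {A}; cost 0
[col 2] BFHRSWX: children BHR:{T}, FSWX:{A} ∪→ {A,T}; cost 1
[col 3] BH: children B:{G}, H:{G} ∩→ {G}; cost 0
[col 3] BHR: children BH:{G}, R:{T} ∪→ {G,T}; cost 1
[col 3] FS: children F:{A}, S:{G} ∪→ {A,G}; cost 1
[col 3] WX: children W:{G}, X:{G} ∩→ {G}; cost 0
[col 3] FSWX: children FS:{A,G}, WX:{G} ∩→ {G}; cost 0
[col 3] BFHRSWX: children BHR:{G,T}, FSWX:{G} ∩→ {G}; cost 0
[col 4] BH: children B:{T}, H:{A} ∪→ {A,T}; cost 1
[col 4] BHR: children BH:{A,T}, R:{G} ∪→ {A,G,T}; cost 1
[col 4] FS: children F:{G}, S:{A} ∪→ {A,G}; cost 1
[col 4] WX: children W:{T}, X:{T} ∩→ {T}; cost 0
[col 4] FSWX: children FS:{A,G}, WX:{T} ∪→ {A,G,T}; cost 1
[col 4] BFHRSWX: children BHR:{A,G,T}, FSWX:{A,G,T} ∩→ {A,G,T}; cost 0
per-site changes: [3, 4, 4, 2, 4]; total = 17

17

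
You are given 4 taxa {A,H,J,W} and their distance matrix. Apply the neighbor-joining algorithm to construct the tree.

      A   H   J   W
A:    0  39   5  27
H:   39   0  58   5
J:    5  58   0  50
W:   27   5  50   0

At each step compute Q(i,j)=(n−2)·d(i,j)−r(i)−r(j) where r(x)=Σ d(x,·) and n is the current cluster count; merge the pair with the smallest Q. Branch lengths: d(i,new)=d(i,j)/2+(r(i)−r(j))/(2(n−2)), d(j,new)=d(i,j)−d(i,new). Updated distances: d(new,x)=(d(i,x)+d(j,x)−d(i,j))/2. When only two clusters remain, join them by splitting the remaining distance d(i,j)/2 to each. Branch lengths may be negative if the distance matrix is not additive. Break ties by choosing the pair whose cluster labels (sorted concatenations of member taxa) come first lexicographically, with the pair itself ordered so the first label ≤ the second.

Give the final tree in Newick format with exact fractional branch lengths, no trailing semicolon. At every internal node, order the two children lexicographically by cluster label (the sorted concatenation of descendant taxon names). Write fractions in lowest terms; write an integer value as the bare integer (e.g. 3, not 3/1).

iteration 1: select A,J (d=5, Q=-174); attach at lengths (-8, 13); label the merged cluster AJ
  updated: d(AJ,H)=46, d(AJ,W)=36
iteration 2: select AJ,H (d=46, Q=-87); attach at lengths (77/2, 15/2); label the merged cluster AHJ
  updated: d(AHJ,W)=-5/2
iteration 3: select AHJ,W (d=-5/2); attach at lengths (-5/4, -5/4); label the merged cluster AHJW
final tree: (((A:-8,J:13):77/2,H:15/2):-5/4,W:-5/4)
total length: 97/2

(((A:-8,J:13):77/2,H:15/2):-5/4,W:-5/4)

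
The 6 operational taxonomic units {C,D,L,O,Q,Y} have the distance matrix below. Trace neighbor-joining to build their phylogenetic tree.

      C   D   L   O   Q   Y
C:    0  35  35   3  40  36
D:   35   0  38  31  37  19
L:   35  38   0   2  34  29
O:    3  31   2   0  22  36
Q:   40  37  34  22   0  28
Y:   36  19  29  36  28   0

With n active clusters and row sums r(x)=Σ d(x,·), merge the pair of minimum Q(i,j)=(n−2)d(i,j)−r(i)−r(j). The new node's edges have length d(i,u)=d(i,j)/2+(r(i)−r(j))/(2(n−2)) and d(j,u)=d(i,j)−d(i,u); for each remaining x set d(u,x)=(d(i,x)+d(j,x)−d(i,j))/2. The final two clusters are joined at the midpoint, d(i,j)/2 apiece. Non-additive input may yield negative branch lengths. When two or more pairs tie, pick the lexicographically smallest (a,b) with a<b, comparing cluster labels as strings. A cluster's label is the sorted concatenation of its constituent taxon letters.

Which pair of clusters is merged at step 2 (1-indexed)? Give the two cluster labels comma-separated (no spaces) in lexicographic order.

DY,Q

iteration 1: select D,Y (d=19, Q=-232); attach at lengths (11, 8); label the merged cluster DY
  updated: d(C,DY)=26, d(DY,L)=24, d(DY,O)=24, d(DY,Q)=23
iteration 2: select DY,Q (d=23, Q=-147); attach at lengths (47/6, 91/6); label the merged cluster DQY
  updated: d(C,DQY)=43/2, d(DQY,L)=35/2, d(DQY,O)=23/2
iteration 3: select C,O (d=3, Q=-70); attach at lengths (49/4, -37/4); label the merged cluster CO
  updated: d(CO,DQY)=15, d(CO,L)=17
iteration 4: select CO,DQY (d=15, Q=-99/2); attach at lengths (29/4, 31/4); label the merged cluster CDOQY
  updated: d(CDOQY,L)=39/4
iteration 5: select CDOQY,L (d=39/4); attach at lengths (39/8, 39/8); label the merged cluster CDLOQY
final tree: (((C:49/4,O:-37/4):29/4,((D:11,Y:8):47/6,Q:91/6):31/4):39/8,L:39/8)
total length: 279/4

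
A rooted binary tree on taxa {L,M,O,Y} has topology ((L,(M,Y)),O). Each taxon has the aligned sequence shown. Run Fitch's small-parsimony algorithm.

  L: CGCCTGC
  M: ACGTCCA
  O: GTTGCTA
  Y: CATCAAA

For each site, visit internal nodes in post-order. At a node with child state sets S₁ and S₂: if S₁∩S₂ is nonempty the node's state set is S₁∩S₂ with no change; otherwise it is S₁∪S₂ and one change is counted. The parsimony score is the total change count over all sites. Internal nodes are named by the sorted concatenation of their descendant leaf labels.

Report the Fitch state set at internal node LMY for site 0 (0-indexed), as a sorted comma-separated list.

C

MY@0: {A} ∪ {C} = {A,C} (union, +1)
LMY@0: {C} ∩ {A,C} = {C} (intersection, +0)
LMOY@0: {C} ∪ {G} = {C,G} (union, +1)
MY@1: {C} ∪ {A} = {A,C} (union, +1)
LMY@1: {G} ∪ {A,C} = {A,C,G} (union, +1)
LMOY@1: {A,C,G} ∪ {T} = {A,C,G,T} (union, +1)
MY@2: {G} ∪ {T} = {G,T} (union, +1)
LMY@2: {C} ∪ {G,T} = {C,G,T} (union, +1)
LMOY@2: {C,G,T} ∩ {T} = {T} (intersection, +0)
MY@3: {T} ∪ {C} = {C,T} (union, +1)
LMY@3: {C} ∩ {C,T} = {C} (intersection, +0)
LMOY@3: {C} ∪ {G} = {C,G} (union, +1)
MY@4: {C} ∪ {A} = {A,C} (union, +1)
LMY@4: {T} ∪ {A,C} = {A,C,T} (union, +1)
LMOY@4: {A,C,T} ∩ {C} = {C} (intersection, +0)
MY@5: {C} ∪ {A} = {A,C} (union, +1)
LMY@5: {G} ∪ {A,C} = {A,C,G} (union, +1)
LMOY@5: {A,C,G} ∪ {T} = {A,C,G,T} (union, +1)
MY@6: {A} ∩ {A} = {A} (intersection, +0)
LMY@6: {C} ∪ {A} = {A,C} (union, +1)
LMOY@6: {A,C} ∩ {A} = {A} (intersection, +0)
per-site changes: [2, 3, 2, 2, 2, 3, 1]; total = 15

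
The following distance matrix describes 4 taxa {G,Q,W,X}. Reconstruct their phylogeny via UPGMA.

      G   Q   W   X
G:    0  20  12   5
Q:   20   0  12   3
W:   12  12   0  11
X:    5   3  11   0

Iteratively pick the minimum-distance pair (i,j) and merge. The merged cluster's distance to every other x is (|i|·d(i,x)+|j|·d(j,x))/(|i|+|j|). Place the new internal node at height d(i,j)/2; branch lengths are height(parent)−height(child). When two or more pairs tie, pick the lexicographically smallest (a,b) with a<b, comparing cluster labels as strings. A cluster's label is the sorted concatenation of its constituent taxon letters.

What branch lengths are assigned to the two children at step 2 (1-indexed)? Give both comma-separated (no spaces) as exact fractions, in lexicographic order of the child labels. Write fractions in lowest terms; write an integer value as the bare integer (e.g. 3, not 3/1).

17/4,23/4

1. join Q+X (d=3) ⇒ QX; edges |Q|=3/2, |X|=3/2
  updated: d(G,QX)=25/2, d(QX,W)=23/2
2. join QX+W (d=23/2) ⇒ QWX; edges |QX|=17/4, |W|=23/4
  updated: d(G,QWX)=37/3
3. join G+QWX (d=37/3) ⇒ GQWX; edges |G|=37/6, |QWX|=5/12
final tree: (G:37/6,((Q:3/2,X:3/2):17/4,W:23/4):5/12)
total length: 235/12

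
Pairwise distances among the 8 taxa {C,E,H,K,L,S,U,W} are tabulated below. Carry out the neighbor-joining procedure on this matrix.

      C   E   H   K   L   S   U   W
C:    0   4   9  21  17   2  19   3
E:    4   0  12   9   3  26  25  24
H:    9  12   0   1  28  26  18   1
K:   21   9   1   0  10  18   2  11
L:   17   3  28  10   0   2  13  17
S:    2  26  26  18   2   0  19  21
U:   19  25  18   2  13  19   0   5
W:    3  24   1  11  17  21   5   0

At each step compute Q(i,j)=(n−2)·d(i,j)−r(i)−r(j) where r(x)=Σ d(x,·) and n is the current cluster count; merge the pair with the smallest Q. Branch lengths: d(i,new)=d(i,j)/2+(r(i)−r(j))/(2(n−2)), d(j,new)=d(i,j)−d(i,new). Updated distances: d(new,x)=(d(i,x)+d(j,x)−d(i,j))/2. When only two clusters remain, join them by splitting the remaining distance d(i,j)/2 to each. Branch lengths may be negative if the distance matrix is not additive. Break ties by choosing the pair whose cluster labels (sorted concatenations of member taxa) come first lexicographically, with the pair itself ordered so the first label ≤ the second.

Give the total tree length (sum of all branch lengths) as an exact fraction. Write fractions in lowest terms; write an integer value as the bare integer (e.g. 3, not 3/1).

32

iteration 1: select L,S (d=2, Q=-192); attach at lengths (-1, 3); label the merged cluster LS
  updated: d(C,LS)=17/2, d(E,LS)=27/2, d(H,LS)=26, d(K,LS)=13, d(LS,U)=15, d(LS,W)=18
iteration 2: select C,E (d=4, Q=-132); attach at lengths (-3/10, 43/10); label the merged cluster CE
  updated: d(CE,H)=17/2, d(CE,K)=13, d(CE,LS)=9, d(CE,U)=20, d(CE,W)=23/2
iteration 3: select CE,LS (d=9, Q=-107); attach at lengths (17/8, 55/8); label the merged cluster CELS
  updated: d(CELS,H)=51/4, d(CELS,K)=17/2, d(CELS,U)=13, d(CELS,W)=41/4
iteration 4: select H,W (d=1, Q=-57); attach at lengths (17/12, -5/12); label the merged cluster HW
  updated: d(CELS,HW)=11, d(HW,K)=11/2, d(HW,U)=11
iteration 5: select CELS,HW (d=11, Q=-38); attach at lengths (27/4, 17/4); label the merged cluster CEHLSW
  updated: d(CEHLSW,K)=3/2, d(CEHLSW,U)=13/2
iteration 6: select CEHLSW,K (d=3/2, Q=-10); attach at lengths (3, -3/2); label the merged cluster CEHKLSW
  updated: d(CEHKLSW,U)=7/2
iteration 7: select CEHKLSW,U (d=7/2); attach at lengths (7/4, 7/4); label the merged cluster CEHKLSUW
final tree: (((((C:-3/10,E:43/10):17/8,(L:-1,S:3):55/8):27/4,(H:17/12,W:-5/12):17/4):3,K:-3/2):7/4,U:7/4)
total length: 32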